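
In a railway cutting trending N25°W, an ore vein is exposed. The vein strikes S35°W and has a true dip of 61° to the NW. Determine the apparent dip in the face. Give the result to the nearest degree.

The strike is S35°W and the section trends N25°W; the acute angle between them is β = 60°.
tan α = tan 61° × sin 60° = 1.8040 × 0.8660 = 1.5624
α = arctan(1.5624) = 57.38°

57°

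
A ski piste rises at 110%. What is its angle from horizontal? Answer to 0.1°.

47.7°

tan θ = 110/100 = 1.1000
θ = arctan(1.1000) = 47.73°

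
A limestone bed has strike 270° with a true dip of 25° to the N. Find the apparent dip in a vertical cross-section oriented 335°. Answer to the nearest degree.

The strike is 270° and the section trends 335°; the acute angle between them is β = 65°.
tan α = tan 25° × sin 65° = 0.4663 × 0.9063 = 0.4226
α = arctan(0.4226) = 22.91°

23°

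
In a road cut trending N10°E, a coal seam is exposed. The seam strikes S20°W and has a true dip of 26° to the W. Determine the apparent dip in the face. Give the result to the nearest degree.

5°

The section lies 10° from the strike.
tan α = tan 26° × sin 10° = 0.4877 × 0.1736 = 0.0847
apparent dip = arctan 0.0847 = 4.84°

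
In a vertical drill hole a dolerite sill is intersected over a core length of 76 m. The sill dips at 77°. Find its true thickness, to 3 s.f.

17.1 m

True thickness t = h · cos(dip) = 76 × cos 77°
t = 76 × 0.2250 = 17.096 m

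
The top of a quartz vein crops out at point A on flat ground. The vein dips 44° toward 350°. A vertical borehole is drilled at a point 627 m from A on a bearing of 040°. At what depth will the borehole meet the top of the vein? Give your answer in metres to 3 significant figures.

389 m

The hole lies 50° from the dip direction, so the down-dip offset is 627 × cos 50° = 403.03 m.
Depth = down-dip offset × tan(dip) = 403.03 × tan 44° = 403.03 × 0.9657
Depth = 389.20 m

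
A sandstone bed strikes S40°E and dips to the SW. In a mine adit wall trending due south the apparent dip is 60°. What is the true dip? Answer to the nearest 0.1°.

The section is 40° from the strike.
tan(true dip) = tan 60° / sin 40° = 2.6946
δ = arctan(2.6946) = 69.64°

69.6°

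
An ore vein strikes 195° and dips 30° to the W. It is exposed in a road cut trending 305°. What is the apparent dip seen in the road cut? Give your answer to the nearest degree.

The section lies 70° from the strike.
tan(apparent dip) = tan 30° · sin 70° = 0.5425
α = arctan(0.5425) = 28.48°

28°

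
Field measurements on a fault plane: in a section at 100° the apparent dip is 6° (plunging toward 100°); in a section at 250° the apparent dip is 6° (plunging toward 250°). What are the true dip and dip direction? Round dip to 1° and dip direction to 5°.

Represent each trace as a vector plunging at its apparent dip toward its trend (east-north-up frame): v₁ = (0.979, -0.173, -0.105), v₂ = (-0.935, -0.340, -0.105).
Cross product v₁ × v₂ gives the pole to the plane: n ∝ (0.018, -0.200, 0.495).
tan δ = √(n_x²+n_y²)/n_z = 0.201/0.495, so δ = 22.1°.
Dip direction = atan2(0.018, -0.200) = 175° (azimuth of n's horizontal projection).

true dip 22°, dip direction 175°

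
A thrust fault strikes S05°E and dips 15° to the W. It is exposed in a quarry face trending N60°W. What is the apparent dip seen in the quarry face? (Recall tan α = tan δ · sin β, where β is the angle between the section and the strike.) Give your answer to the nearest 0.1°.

12.4°

The strike is S05°E and the section trends N60°W; the acute angle between them is β = 55°.
tan(apparent dip) = tan 15° · sin 55° = 0.2195
apparent dip = arctan 0.2195 = 12.38°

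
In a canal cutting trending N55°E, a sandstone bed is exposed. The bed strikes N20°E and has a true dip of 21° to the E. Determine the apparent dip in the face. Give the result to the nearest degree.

12°

The strike is N20°E and the section trends N55°E; the acute angle between them is β = 35°.
tan α = tan 21° × sin 35° = 0.3839 × 0.5736 = 0.2202
apparent dip = arctan 0.2202 = 12.42°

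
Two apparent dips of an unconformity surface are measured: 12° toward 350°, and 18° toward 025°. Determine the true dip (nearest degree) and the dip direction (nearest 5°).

true dip 19°, dip direction 040°

Represent each trace as a vector plunging at its apparent dip toward its trend (east-north-up frame): v₁ = (-0.170, 0.963, -0.208), v₂ = (0.402, 0.862, -0.309).
The plane normal is n = v₁ × v₂ ∝ (0.118, 0.136, 0.534).
tan δ = √(n_x²+n_y²)/n_z = 0.180/0.534, so δ = 18.7°.
The horizontal component of n points toward azimuth atan2(n_x, n_y) = 41°, the dip direction.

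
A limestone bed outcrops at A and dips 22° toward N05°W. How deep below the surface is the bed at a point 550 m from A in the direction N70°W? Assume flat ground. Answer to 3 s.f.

93.9 m

The hole lies 65° from the dip direction, so the down-dip offset is 550 × cos 65° = 232.44 m.
Depth = down-dip offset × tan(dip) = 232.44 × tan 22° = 232.44 × 0.4040
Depth = 93.91 m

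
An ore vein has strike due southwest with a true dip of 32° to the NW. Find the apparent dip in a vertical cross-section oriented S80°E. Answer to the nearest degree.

27°

The strike is due southwest and the section trends S80°E; the acute angle between them is β = 55°.
tan α = tan 32° × sin 55° = 0.6249 × 0.8192 = 0.5119
α = arctan(0.5119) = 27.11°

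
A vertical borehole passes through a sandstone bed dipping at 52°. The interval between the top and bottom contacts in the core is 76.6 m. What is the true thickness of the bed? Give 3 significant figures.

True thickness t = h · cos(dip) = 76.6 × cos 52°
t = 76.6 × 0.6157 = 47.160 m

47.2 m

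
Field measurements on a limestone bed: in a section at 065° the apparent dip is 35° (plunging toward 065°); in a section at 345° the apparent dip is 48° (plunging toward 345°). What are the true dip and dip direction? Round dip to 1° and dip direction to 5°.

Each apparent-dip line lies in the plane. As unit vectors (x east, y north, z up), v₁ plunges 35°→065° and v₂ plunges 48°→345°.
Cross product v₁ × v₂ gives the pole to the plane: n ∝ (0.113, 0.651, 0.540).
True dip = arccos(n_z / |n|) = arccos(0.6326) = 50.8°.
The horizontal component of n points toward azimuth atan2(n_x, n_y) = 10°, the dip direction.

true dip 51°, dip direction 010°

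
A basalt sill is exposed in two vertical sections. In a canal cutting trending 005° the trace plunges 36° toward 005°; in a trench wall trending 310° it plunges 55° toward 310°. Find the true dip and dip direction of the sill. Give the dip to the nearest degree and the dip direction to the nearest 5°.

true dip 55°, dip direction 305°

The two traces are lines in the plane: v₁ = (sin 5°·cos 36°, cos 5°·cos 36°, −sin 36°), v₂ = (sin 310°·cos 55°, cos 310°·cos 55°, −sin 55°).
Cross product v₁ × v₂ gives the pole to the plane: n ∝ (-0.443, 0.316, 0.380).
True dip = arccos(n_z / |n|) = arccos(0.5724) = 55.1°.
Dip direction = atan2(-0.443, 0.316) = 305° (azimuth of n's horizontal projection).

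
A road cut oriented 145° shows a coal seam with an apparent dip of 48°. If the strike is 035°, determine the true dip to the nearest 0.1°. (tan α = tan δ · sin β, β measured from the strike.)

49.8°

The section is 70° from the strike.
tan δ = tan α / sin β = tan 48° / sin 70° = 1.1106 / 0.9397 = 1.1819
δ = arctan(1.1819) = 49.77°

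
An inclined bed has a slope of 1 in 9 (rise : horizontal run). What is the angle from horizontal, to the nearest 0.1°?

tan θ = 1/9 = 0.1111
θ = arctan(0.1111) = 6.34°

6.3°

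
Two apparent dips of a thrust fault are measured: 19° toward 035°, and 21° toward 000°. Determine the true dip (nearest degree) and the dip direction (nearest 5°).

true dip 21°, dip direction 010°

Represent each trace as a vector plunging at its apparent dip toward its trend (east-north-up frame): v₁ = (0.542, 0.775, -0.326), v₂ = (0.000, 0.934, -0.358).
The plane normal is n = v₁ × v₂ ∝ (0.026, 0.194, 0.506).
True dip = arccos(n_z / |n|) = arccos(0.9325) = 21.2°.
Dip direction = azimuth of (n_x, n_y) = atan2(0.026, 0.194) = 8°.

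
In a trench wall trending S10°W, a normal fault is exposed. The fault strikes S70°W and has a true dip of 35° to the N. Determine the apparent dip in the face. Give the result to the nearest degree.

The strike is S70°W and the section trends S10°W; the acute angle between them is β = 60°.
tan(apparent dip) = tan 35° · sin 60° = 0.6064
apparent dip = arctan 0.6064 = 31.23°

31°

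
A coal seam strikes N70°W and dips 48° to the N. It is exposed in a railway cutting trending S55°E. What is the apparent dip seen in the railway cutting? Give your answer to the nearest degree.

The section lies 15° from the strike.
tan α = tan 48° × sin 15° = 1.1106 × 0.2588 = 0.2874
apparent dip = arctan 0.2874 = 16.04°

16°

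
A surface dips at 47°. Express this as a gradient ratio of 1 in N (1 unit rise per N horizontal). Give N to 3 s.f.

1 in 0.933

1 : N means tan θ = 1/N, so N = 1/tan 47° = 1/1.0724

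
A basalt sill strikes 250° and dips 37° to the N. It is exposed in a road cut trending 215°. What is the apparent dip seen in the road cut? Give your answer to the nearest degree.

23°

Angle between strike (250°) and section (215°): β = 35°.
tan α = tan 37° × sin 35° = 0.7536 × 0.5736 = 0.4322
apparent dip = arctan 0.4322 = 23.38°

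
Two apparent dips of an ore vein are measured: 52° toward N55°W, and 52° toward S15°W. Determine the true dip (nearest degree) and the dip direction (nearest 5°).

The two traces are lines in the plane: v₁ = (sin 305°·cos 52°, cos 305°·cos 52°, −sin 52°), v₂ = (sin 195°·cos 52°, cos 195°·cos 52°, −sin 52°).
n = v₁ × v₂ = (-0.747, -0.272, 0.356) (taken with n_z > 0).
True dip = arccos(n_z / |n|) = arccos(0.4089) = 65.9°.
The horizontal component of n points toward azimuth atan2(n_x, n_y) = 250°, the dip direction.

true dip 66°, dip direction 250°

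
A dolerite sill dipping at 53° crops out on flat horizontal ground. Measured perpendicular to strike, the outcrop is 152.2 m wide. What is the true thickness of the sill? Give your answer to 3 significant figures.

True thickness t = w · sin(dip) = 152.2 × sin 53°
t = 152.2 × 0.7986 = 121.552 m

122 m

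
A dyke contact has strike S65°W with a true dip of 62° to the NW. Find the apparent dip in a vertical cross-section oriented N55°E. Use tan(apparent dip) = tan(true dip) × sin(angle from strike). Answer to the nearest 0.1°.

18.1°

Angle between strike (S65°W) and section (N55°E): β = 10°.
tan α = tan 62° × sin 10° = 1.8807 × 0.1736 = 0.3266
α = arctan(0.3266) = 18.09°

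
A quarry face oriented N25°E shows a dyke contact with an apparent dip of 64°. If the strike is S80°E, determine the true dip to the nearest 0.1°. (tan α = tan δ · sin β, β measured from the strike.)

64.8°

β = acute angle between strike S80°E and section N25°E = 75°.
tan(true dip) = tan 64° / sin 75° = 2.1226
true dip = arctan 2.1226 = 64.77°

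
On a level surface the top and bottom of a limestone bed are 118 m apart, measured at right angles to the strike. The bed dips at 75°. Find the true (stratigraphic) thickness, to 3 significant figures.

114 m

True thickness t = w · sin(dip) = 118 × sin 75°
t = 118 × 0.9659 = 113.979 m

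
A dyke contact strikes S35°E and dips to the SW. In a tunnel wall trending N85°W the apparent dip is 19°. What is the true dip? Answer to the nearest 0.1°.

24.2°

The section is 50° from the strike.
tan(true dip) = tan 19° / sin 50° = 0.4495
true dip = arctan 0.4495 = 24.20°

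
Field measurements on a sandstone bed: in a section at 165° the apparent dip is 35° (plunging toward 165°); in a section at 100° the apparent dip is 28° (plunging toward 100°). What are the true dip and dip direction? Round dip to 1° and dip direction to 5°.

The two traces are lines in the plane: v₁ = (sin 165°·cos 35°, cos 165°·cos 35°, −sin 35°), v₂ = (sin 100°·cos 28°, cos 100°·cos 28°, −sin 28°).
The plane normal is n = v₁ × v₂ ∝ (0.284, -0.399, 0.656).
Dip δ = arctan(|n_h|/n_z) = arctan(0.490/0.656) = 36.8°.
Dip direction = atan2(0.284, -0.399) = 145° (azimuth of n's horizontal projection).

true dip 37°, dip direction 145°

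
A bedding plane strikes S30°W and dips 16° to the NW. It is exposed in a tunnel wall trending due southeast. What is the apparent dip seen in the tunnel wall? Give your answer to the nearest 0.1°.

The strike is S30°W and the section trends due southeast; the acute angle between them is β = 75°.
tan α = tan 16° × sin 75° = 0.2867 × 0.9659 = 0.2770
α = arctan(0.2770) = 15.48°

15.5°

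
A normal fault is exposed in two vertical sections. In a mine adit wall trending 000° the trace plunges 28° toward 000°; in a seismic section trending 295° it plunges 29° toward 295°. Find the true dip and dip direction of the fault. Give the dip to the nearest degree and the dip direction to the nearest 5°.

true dip 33°, dip direction 325°

Each apparent-dip line lies in the plane. As unit vectors (x east, y north, z up), v₁ plunges 28°→000° and v₂ plunges 29°→295°.
n = v₁ × v₂ = (-0.255, 0.372, 0.700) (taken with n_z > 0).
tan δ = √(n_x²+n_y²)/n_z = 0.451/0.700, so δ = 32.8°.
Dip direction = azimuth of (n_x, n_y) = atan2(-0.255, 0.372) = 326°.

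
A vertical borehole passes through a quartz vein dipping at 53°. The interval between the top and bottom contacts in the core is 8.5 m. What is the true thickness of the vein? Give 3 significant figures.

5.12 m

True thickness t = h · cos(dip) = 8.5 × cos 53°
t = 8.5 × 0.6018 = 5.115 m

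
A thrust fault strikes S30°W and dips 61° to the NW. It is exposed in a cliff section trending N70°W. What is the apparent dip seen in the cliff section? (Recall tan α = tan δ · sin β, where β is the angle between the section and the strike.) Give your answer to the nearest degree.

61°

The section lies 80° from the strike.
tan α = tan 61° × sin 80° = 1.8040 × 0.9848 = 1.7766
apparent dip = arctan 1.7766 = 60.63°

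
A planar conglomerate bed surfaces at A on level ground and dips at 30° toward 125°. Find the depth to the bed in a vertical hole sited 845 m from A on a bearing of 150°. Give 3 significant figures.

The hole lies 25° from the dip direction, so the down-dip offset is 845 × cos 25° = 765.83 m.
Depth = down-dip offset × tan(dip) = 765.83 × tan 30° = 765.83 × 0.5774
Depth = 442.15 m

442 m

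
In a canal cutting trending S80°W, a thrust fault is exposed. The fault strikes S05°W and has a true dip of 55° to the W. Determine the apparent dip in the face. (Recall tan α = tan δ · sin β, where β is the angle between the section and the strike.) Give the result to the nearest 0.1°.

The section lies 75° from the strike.
tan α = tan 55° × sin 75° = 1.4281 × 0.9659 = 1.3795
α = arctan(1.3795) = 54.06°

54.1°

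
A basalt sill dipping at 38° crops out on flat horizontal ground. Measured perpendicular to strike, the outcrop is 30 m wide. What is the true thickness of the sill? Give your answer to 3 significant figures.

18.5 m

True thickness t = w · sin(dip) = 30 × sin 38°
t = 30 × 0.6157 = 18.470 m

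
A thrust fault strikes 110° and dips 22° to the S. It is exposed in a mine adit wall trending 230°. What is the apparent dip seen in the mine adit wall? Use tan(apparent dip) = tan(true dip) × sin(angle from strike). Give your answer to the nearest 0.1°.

19.3°

The strike is 110° and the section trends 230°; the acute angle between them is β = 60°.
tan α = tan 22° × sin 60° = 0.4040 × 0.8660 = 0.3499
α = arctan(0.3499) = 19.28°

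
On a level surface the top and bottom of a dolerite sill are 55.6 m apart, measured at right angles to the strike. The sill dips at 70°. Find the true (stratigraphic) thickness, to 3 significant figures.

52.2 m

True thickness t = w · sin(dip) = 55.6 × sin 70°
t = 55.6 × 0.9397 = 52.247 m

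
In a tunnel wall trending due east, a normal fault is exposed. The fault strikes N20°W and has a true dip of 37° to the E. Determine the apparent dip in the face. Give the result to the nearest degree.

35°

The section lies 70° from the strike.
tan(apparent dip) = tan 37° · sin 70° = 0.7081
α = arctan(0.7081) = 35.30°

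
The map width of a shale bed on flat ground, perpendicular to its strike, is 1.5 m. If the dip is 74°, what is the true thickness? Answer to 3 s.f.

1.44 m

True thickness t = w · sin(dip) = 1.5 × sin 74°
t = 1.5 × 0.9613 = 1.442 m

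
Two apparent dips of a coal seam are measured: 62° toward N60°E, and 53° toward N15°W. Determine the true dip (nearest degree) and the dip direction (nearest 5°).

Represent each trace as a vector plunging at its apparent dip toward its trend (east-north-up frame): v₁ = (0.407, 0.235, -0.883), v₂ = (-0.156, 0.581, -0.799).
Cross product v₁ × v₂ gives the pole to the plane: n ∝ (0.326, 0.462, 0.273).
Dip δ = arctan(|n_h|/n_z) = arctan(0.566/0.273) = 64.2°.
The horizontal component of n points toward azimuth atan2(n_x, n_y) = 35°, the dip direction.

true dip 64°, dip direction 035°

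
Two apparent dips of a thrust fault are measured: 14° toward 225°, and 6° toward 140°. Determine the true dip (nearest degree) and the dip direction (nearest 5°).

The two traces are lines in the plane: v₁ = (sin 225°·cos 14°, cos 225°·cos 14°, −sin 14°), v₂ = (sin 140°·cos 6°, cos 140°·cos 6°, −sin 6°).
The plane normal is n = v₁ × v₂ ∝ (-0.113, -0.226, 0.961).
Dip δ = arctan(|n_h|/n_z) = arctan(0.253/0.961) = 14.7°.
Dip direction = atan2(-0.113, -0.226) = 206° (azimuth of n's horizontal projection).

true dip 15°, dip direction 205°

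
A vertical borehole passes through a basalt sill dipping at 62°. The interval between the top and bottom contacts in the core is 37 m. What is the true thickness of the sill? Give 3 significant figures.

True thickness t = h · cos(dip) = 37 × cos 62°
t = 37 × 0.4695 = 17.370 m

17.4 m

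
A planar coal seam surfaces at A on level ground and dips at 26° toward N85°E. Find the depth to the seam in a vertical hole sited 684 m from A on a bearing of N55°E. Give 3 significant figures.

289 m

The hole lies 30° from the dip direction, so the down-dip offset is 684 × cos 30° = 592.36 m.
Depth = down-dip offset × tan(dip) = 592.36 × tan 26° = 592.36 × 0.4877
Depth = 288.91 m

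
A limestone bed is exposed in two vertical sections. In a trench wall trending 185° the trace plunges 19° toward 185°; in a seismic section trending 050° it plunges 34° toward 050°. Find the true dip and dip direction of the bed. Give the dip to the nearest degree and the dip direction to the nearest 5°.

Each apparent-dip line lies in the plane. As unit vectors (x east, y north, z up), v₁ plunges 19°→185° and v₂ plunges 34°→050°.
The plane normal is n = v₁ × v₂ ∝ (0.700, -0.253, 0.554).
Dip δ = arctan(|n_h|/n_z) = arctan(0.744/0.554) = 53.3°.
Dip direction = atan2(0.700, -0.253) = 110° (azimuth of n's horizontal projection).

true dip 53°, dip direction 110°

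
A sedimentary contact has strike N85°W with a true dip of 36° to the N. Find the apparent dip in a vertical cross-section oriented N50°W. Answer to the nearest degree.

The strike is N85°W and the section trends N50°W; the acute angle between them is β = 35°.
tan α = tan 36° × sin 35° = 0.7265 × 0.5736 = 0.4167
α = arctan(0.4167) = 22.62°

23°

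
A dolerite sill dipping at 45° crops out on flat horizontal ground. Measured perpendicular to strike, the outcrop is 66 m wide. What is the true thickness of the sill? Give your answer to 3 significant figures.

46.7 m

True thickness t = w · sin(dip) = 66 × sin 45°
t = 66 × 0.7071 = 46.669 m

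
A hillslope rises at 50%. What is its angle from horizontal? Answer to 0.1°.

26.6°

tan θ = 50/100 = 0.5000
θ = arctan(0.5000) = 26.57°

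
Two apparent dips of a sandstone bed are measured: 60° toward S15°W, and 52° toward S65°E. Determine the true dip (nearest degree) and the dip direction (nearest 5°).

true dip 63°, dip direction 165°

The two traces are lines in the plane: v₁ = (sin 195°·cos 60°, cos 195°·cos 60°, −sin 60°), v₂ = (sin 115°·cos 52°, cos 115°·cos 52°, −sin 52°).
n = v₁ × v₂ = (0.155, -0.585, 0.303) (taken with n_z > 0).
Dip δ = arctan(|n_h|/n_z) = arctan(0.605/0.303) = 63.4°.
Dip direction = atan2(0.155, -0.585) = 165° (azimuth of n's horizontal projection).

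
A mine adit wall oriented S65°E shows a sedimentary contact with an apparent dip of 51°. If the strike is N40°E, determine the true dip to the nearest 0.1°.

β = acute angle between strike N40°E and section S65°E = 75°.
tan δ = tan α / sin β = tan 51° / sin 75° = 1.2349 / 0.9659 = 1.2785
δ = arctan(1.2785) = 51.97°

52.0°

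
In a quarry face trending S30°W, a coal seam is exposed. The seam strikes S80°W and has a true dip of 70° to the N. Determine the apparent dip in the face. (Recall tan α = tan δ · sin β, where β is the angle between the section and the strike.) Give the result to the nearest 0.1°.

64.6°

Angle between strike (S80°W) and section (S30°W): β = 50°.
tan(apparent dip) = tan 70° · sin 50° = 2.1047
α = arctan(2.1047) = 64.59°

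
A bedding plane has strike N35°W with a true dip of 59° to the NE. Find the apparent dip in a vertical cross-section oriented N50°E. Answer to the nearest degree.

59°

Angle between strike (N35°W) and section (N50°E): β = 85°.
tan α = tan 59° × sin 85° = 1.6643 × 0.9962 = 1.6579
α = arctan(1.6579) = 58.90°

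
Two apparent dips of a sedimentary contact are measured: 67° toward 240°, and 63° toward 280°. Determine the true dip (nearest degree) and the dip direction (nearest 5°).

Represent each trace as a vector plunging at its apparent dip toward its trend (east-north-up frame): v₁ = (-0.338, -0.195, -0.921), v₂ = (-0.447, 0.079, -0.891).
The plane normal is n = v₁ × v₂ ∝ (-0.247, -0.110, 0.114).
tan δ = √(n_x²+n_y²)/n_z = 0.270/0.114, so δ = 67.1°.
Dip direction = azimuth of (n_x, n_y) = atan2(-0.247, -0.110) = 246°.

true dip 67°, dip direction 245°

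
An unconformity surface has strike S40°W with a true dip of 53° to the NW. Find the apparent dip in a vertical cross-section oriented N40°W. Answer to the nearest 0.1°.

The strike is S40°W and the section trends N40°W; the acute angle between them is β = 80°.
tan(apparent dip) = tan 53° · sin 80° = 1.3069
apparent dip = arctan 1.3069 = 52.58°

52.6°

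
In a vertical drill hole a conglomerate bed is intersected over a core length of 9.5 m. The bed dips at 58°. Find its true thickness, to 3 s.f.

5.03 m

True thickness t = h · cos(dip) = 9.5 × cos 58°
t = 9.5 × 0.5299 = 5.034 m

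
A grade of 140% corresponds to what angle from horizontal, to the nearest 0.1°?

tan θ = 140/100 = 1.4000
θ = arctan(1.4000) = 54.46°

54.5°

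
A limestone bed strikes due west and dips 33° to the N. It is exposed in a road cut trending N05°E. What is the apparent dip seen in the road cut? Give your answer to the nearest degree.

33°

The section lies 85° from the strike.
tan(apparent dip) = tan 33° · sin 85° = 0.6469
apparent dip = arctan 0.6469 = 32.90°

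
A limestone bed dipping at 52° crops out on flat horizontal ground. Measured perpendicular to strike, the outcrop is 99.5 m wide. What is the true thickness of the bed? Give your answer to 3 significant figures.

78.4 m

True thickness t = w · sin(dip) = 99.5 × sin 52°
t = 99.5 × 0.7880 = 78.407 m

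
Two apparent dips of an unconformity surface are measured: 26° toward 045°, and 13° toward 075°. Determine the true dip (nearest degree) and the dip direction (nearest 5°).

The two traces are lines in the plane: v₁ = (sin 45°·cos 26°, cos 45°·cos 26°, −sin 26°), v₂ = (sin 75°·cos 13°, cos 75°·cos 13°, −sin 13°).
Cross product v₁ × v₂ gives the pole to the plane: n ∝ (0.032, 0.270, 0.438).
Dip δ = arctan(|n_h|/n_z) = arctan(0.272/0.438) = 31.8°.
Dip direction = azimuth of (n_x, n_y) = atan2(0.032, 0.270) = 7°.

true dip 32°, dip direction 005°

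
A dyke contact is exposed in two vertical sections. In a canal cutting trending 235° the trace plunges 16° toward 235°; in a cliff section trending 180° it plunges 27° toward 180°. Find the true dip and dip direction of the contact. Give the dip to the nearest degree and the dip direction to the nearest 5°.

true dip 27°, dip direction 180°

Each apparent-dip line lies in the plane. As unit vectors (x east, y north, z up), v₁ plunges 16°→235° and v₂ plunges 27°→180°.
n = v₁ × v₂ = (0.005, -0.357, 0.702) (taken with n_z > 0).
tan δ = √(n_x²+n_y²)/n_z = 0.358/0.702, so δ = 27.0°.
Dip direction = azimuth of (n_x, n_y) = atan2(0.005, -0.357) = 179°.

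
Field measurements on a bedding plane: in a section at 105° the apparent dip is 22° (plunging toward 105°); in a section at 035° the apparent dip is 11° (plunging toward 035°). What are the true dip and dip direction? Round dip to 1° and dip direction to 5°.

Represent each trace as a vector plunging at its apparent dip toward its trend (east-north-up frame): v₁ = (0.896, -0.240, -0.375), v₂ = (0.563, 0.804, -0.191).
Cross product v₁ × v₂ gives the pole to the plane: n ∝ (0.347, -0.040, 0.855).
True dip = arccos(n_z / |n|) = arccos(0.9258) = 22.2°.
Dip direction = azimuth of (n_x, n_y) = atan2(0.347, -0.040) = 97°.

true dip 22°, dip direction 095°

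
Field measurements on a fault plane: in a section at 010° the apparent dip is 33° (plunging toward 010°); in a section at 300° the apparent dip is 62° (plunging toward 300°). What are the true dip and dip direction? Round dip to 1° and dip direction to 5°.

true dip 62°, dip direction 300°

Each apparent-dip line lies in the plane. As unit vectors (x east, y north, z up), v₁ plunges 33°→010° and v₂ plunges 62°→300°.
n = v₁ × v₂ = (-0.601, 0.350, 0.370) (taken with n_z > 0).
Dip δ = arctan(|n_h|/n_z) = arctan(0.696/0.370) = 62.0°.
Dip direction = atan2(-0.601, 0.350) = 300° (azimuth of n's horizontal projection).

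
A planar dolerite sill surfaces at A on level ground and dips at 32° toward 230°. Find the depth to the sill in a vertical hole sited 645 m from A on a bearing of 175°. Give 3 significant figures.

231 m

The hole lies 55° from the dip direction, so the down-dip offset is 645 × cos 55° = 369.96 m.
Depth = down-dip offset × tan(dip) = 369.96 × tan 32° = 369.96 × 0.6249
Depth = 231.17 m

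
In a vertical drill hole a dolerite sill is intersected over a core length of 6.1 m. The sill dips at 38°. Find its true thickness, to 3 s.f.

True thickness t = h · cos(dip) = 6.1 × cos 38°
t = 6.1 × 0.7880 = 4.807 m

4.81 m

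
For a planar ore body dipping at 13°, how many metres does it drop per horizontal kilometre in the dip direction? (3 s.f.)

drop per km = 1000 × tan 13° = 1000 × 0.2309

231 m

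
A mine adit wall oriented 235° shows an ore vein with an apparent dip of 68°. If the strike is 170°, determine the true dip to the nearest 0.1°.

β = acute angle between strike 170° and section 235° = 65°.
tan δ = tan α / sin β = tan 68° / sin 65° = 2.4751 / 0.9063 = 2.7310
δ = arctan(2.7310) = 69.89°

69.9°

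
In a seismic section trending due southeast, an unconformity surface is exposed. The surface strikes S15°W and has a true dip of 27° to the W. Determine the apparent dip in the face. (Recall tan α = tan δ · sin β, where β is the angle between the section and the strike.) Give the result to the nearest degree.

24°

Angle between strike (S15°W) and section (due southeast): β = 60°.
tan(apparent dip) = tan 27° · sin 60° = 0.4413
α = arctan(0.4413) = 23.81°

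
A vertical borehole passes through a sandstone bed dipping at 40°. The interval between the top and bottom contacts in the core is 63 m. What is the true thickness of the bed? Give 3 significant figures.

48.3 m

True thickness t = h · cos(dip) = 63 × cos 40°
t = 63 × 0.7660 = 48.261 m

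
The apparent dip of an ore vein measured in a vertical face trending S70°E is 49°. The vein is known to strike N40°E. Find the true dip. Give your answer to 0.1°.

The section is 70° from the strike.
tan(true dip) = tan 49° / sin 70° = 1.2242
δ = arctan(1.2242) = 50.76°

50.8°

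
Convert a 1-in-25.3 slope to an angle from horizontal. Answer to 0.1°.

tan θ = 1/25.3 = 0.0395
θ = arctan(0.0395) = 2.26°

2.3°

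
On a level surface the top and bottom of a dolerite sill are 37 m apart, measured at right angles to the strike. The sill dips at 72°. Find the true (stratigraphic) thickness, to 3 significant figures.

True thickness t = w · sin(dip) = 37 × sin 72°
t = 37 × 0.9511 = 35.189 m

35.2 m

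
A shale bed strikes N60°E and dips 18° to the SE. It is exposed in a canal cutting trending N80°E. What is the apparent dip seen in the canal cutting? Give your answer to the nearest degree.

6°

The section lies 20° from the strike.
tan(apparent dip) = tan 18° · sin 20° = 0.1111
apparent dip = arctan 0.1111 = 6.34°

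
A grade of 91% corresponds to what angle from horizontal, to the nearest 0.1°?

tan θ = 91/100 = 0.9100
θ = arctan(0.9100) = 42.30°

42.3°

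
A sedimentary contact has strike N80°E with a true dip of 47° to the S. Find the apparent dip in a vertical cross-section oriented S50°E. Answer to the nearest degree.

Angle between strike (N80°E) and section (S50°E): β = 50°.
tan(apparent dip) = tan 47° · sin 50° = 0.8215
α = arctan(0.8215) = 39.40°

39°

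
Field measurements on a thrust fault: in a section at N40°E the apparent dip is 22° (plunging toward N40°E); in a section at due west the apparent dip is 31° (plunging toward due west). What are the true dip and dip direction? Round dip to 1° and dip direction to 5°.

true dip 50°, dip direction 330°

Each apparent-dip line lies in the plane. As unit vectors (x east, y north, z up), v₁ plunges 22°→N40°E and v₂ plunges 31°→due west.
Cross product v₁ × v₂ gives the pole to the plane: n ∝ (-0.366, 0.628, 0.609).
True dip = arccos(n_z / |n|) = arccos(0.6421) = 50.0°.
Dip direction = atan2(-0.366, 0.628) = 330° (azimuth of n's horizontal projection).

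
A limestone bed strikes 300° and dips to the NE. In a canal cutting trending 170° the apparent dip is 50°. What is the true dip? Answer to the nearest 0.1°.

The section is 50° from the strike.
tan(true dip) = tan 50° / sin 50° = 1.5557
δ = arctan(1.5557) = 57.27°

57.3°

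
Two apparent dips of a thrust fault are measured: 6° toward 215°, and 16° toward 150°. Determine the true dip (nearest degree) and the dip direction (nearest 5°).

Each apparent-dip line lies in the plane. As unit vectors (x east, y north, z up), v₁ plunges 6°→215° and v₂ plunges 16°→150°.
Cross product v₁ × v₂ gives the pole to the plane: n ∝ (0.138, -0.207, 0.866).
tan δ = √(n_x²+n_y²)/n_z = 0.249/0.866, so δ = 16.0°.
Dip direction = atan2(0.138, -0.207) = 146° (azimuth of n's horizontal projection).

true dip 16°, dip direction 145°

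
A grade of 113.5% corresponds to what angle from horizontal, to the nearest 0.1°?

tan θ = 113.5/100 = 1.1350
θ = arctan(1.1350) = 48.62°

48.6°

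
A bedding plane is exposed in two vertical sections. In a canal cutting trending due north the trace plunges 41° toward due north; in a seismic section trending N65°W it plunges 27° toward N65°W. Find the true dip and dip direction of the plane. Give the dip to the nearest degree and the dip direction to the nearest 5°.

The two traces are lines in the plane: v₁ = (sin 0°·cos 41°, cos 0°·cos 41°, −sin 41°), v₂ = (sin 295°·cos 27°, cos 295°·cos 27°, −sin 27°).
Cross product v₁ × v₂ gives the pole to the plane: n ∝ (-0.096, 0.530, 0.609).
True dip = arccos(n_z / |n|) = arccos(0.7495) = 41.5°.
Dip direction = atan2(-0.096, 0.530) = 350° (azimuth of n's horizontal projection).

true dip 41°, dip direction 350°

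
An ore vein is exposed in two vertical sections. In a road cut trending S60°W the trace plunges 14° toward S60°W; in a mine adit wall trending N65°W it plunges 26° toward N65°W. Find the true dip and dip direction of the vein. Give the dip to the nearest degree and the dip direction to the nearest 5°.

Represent each trace as a vector plunging at its apparent dip toward its trend (east-north-up frame): v₁ = (-0.840, -0.485, -0.242), v₂ = (-0.815, 0.380, -0.438).
The plane normal is n = v₁ × v₂ ∝ (-0.305, 0.171, 0.714).
tan δ = √(n_x²+n_y²)/n_z = 0.349/0.714, so δ = 26.1°.
The horizontal component of n points toward azimuth atan2(n_x, n_y) = 299°, the dip direction.

true dip 26°, dip direction 300°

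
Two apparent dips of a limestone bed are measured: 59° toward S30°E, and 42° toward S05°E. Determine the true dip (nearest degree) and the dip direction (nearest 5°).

true dip 66°, dip direction 110°

Each apparent-dip line lies in the plane. As unit vectors (x east, y north, z up), v₁ plunges 59°→S30°E and v₂ plunges 42°→S05°E.
n = v₁ × v₂ = (0.336, -0.117, 0.162) (taken with n_z > 0).
Dip δ = arctan(|n_h|/n_z) = arctan(0.356/0.162) = 65.6°.
Dip direction = atan2(0.336, -0.117) = 109° (azimuth of n's horizontal projection).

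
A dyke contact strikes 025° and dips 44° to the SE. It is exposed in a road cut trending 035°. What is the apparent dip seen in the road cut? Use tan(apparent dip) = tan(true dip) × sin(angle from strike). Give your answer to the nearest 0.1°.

The section lies 10° from the strike.
tan(apparent dip) = tan 44° · sin 10° = 0.1677
α = arctan(0.1677) = 9.52°

9.5°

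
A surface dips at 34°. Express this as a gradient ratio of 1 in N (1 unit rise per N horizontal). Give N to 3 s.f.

1 : N means tan θ = 1/N, so N = 1/tan 34° = 1/0.6745

1 in 1.48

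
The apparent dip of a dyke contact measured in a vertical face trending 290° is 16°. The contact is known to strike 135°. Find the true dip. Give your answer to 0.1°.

34.2°

The section is 25° from the strike.
tan δ = tan α / sin β = tan 16° / sin 25° = 0.2867 / 0.4226 = 0.6785
δ = arctan(0.6785) = 34.16°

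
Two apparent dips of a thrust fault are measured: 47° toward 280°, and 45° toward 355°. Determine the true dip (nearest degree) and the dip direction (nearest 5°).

true dip 53°, dip direction 315°

Represent each trace as a vector plunging at its apparent dip toward its trend (east-north-up frame): v₁ = (-0.672, 0.118, -0.731), v₂ = (-0.062, 0.704, -0.707).
The plane normal is n = v₁ × v₂ ∝ (-0.431, 0.430, 0.466).
tan δ = √(n_x²+n_y²)/n_z = 0.609/0.466, so δ = 52.6°.
Dip direction = azimuth of (n_x, n_y) = atan2(-0.431, 0.430) = 315°.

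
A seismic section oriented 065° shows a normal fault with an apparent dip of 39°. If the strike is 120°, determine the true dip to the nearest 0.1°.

44.7°

β = acute angle between strike 120° and section 065° = 55°.
tan(true dip) = tan 39° / sin 55° = 0.9886
δ = arctan(0.9886) = 44.67°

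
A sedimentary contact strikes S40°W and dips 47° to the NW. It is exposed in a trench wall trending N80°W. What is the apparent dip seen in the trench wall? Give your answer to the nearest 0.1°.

Angle between strike (S40°W) and section (N80°W): β = 60°.
tan(apparent dip) = tan 47° · sin 60° = 0.9287
α = arctan(0.9287) = 42.88°

42.9°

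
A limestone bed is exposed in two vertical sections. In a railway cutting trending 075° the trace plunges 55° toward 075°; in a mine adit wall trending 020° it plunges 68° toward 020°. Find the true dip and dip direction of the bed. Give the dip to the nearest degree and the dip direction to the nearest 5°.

true dip 68°, dip direction 020°

Each apparent-dip line lies in the plane. As unit vectors (x east, y north, z up), v₁ plunges 55°→075° and v₂ plunges 68°→020°.
n = v₁ × v₂ = (0.151, 0.409, 0.176) (taken with n_z > 0).
Dip δ = arctan(|n_h|/n_z) = arctan(0.436/0.176) = 68.0°.
Dip direction = azimuth of (n_x, n_y) = atan2(0.151, 0.409) = 20°.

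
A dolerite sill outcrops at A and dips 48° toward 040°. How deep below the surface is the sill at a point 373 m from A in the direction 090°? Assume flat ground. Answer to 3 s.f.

The hole lies 50° from the dip direction, so the down-dip offset is 373 × cos 50° = 239.76 m.
Depth = down-dip offset × tan(dip) = 239.76 × tan 48° = 239.76 × 1.1106
Depth = 266.28 m

266 m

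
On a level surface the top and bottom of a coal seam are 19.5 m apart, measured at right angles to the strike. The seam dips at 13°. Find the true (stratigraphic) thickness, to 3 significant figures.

True thickness t = w · sin(dip) = 19.5 × sin 13°
t = 19.5 × 0.2250 = 4.387 m

4.39 m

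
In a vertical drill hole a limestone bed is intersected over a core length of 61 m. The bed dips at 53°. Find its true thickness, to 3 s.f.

True thickness t = h · cos(dip) = 61 × cos 53°
t = 61 × 0.6018 = 36.711 m

36.7 m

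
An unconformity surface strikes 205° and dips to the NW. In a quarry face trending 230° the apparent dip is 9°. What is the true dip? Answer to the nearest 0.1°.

β = acute angle between strike 205° and section 230° = 25°.
tan δ = tan α / sin β = tan 9° / sin 25° = 0.1584 / 0.4226 = 0.3748
δ = arctan(0.3748) = 20.54°

20.5°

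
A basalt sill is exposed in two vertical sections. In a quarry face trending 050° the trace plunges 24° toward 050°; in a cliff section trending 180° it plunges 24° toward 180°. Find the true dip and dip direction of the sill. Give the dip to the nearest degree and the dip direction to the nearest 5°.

Each apparent-dip line lies in the plane. As unit vectors (x east, y north, z up), v₁ plunges 24°→050° and v₂ plunges 24°→180°.
The plane normal is n = v₁ × v₂ ∝ (0.610, -0.285, 0.639).
Dip δ = arctan(|n_h|/n_z) = arctan(0.674/0.639) = 46.5°.
Dip direction = azimuth of (n_x, n_y) = atan2(0.610, -0.285) = 115°.

true dip 46°, dip direction 115°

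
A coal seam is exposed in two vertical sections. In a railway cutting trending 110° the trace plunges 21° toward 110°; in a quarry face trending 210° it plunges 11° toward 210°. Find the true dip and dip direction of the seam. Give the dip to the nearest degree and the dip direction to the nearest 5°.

Represent each trace as a vector plunging at its apparent dip toward its trend (east-north-up frame): v₁ = (0.877, -0.319, -0.358), v₂ = (-0.491, -0.850, -0.191).
The plane normal is n = v₁ × v₂ ∝ (0.244, -0.343, 0.903).
Dip δ = arctan(|n_h|/n_z) = arctan(0.421/0.903) = 25.0°.
The horizontal component of n points toward azimuth atan2(n_x, n_y) = 145°, the dip direction.

true dip 25°, dip direction 145°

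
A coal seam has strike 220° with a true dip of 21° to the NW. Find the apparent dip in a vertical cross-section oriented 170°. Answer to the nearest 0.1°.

The strike is 220° and the section trends 170°; the acute angle between them is β = 50°.
tan α = tan 21° × sin 50° = 0.3839 × 0.7660 = 0.2941
apparent dip = arctan 0.2941 = 16.39°

16.4°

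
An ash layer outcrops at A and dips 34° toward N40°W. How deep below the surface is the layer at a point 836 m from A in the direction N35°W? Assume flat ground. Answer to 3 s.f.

The hole lies 5° from the dip direction, so the down-dip offset is 836 × cos 5° = 832.82 m.
Depth = down-dip offset × tan(dip) = 832.82 × tan 34° = 832.82 × 0.6745
Depth = 561.74 m

562 m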